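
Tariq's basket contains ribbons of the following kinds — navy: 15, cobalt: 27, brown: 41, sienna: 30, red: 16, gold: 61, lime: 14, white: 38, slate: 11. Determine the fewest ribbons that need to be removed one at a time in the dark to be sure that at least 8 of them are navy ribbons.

246

In the worst case for collecting navy ribbons, every non-navy ribbon comes out first.
There are 27 + 41 + 30 + 16 + 61 + 14 + 38 + 11 = 238 non-navy ribbons altogether.
After those, each further ribbon must be navy, so 238 + 8 = 246 draws guarantee 8 navy ribbons.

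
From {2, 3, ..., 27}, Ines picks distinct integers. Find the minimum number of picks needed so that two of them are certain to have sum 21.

Two chosen integers sum to 21 exactly when both halves of some pair {x, 21−x} with 2 ≤ x ≤ 21−x ≤ 19 are chosen — 9 such pairs.
The remaining 8 elements (those with no distinct partner in range) can never complete a 21-sum, so the worst case takes all of them and one from each pair: 8 + 9 = 17.
Pigeonhole: the 18th integer has to be the second member of some pair, so 17 + 1 = 18.

18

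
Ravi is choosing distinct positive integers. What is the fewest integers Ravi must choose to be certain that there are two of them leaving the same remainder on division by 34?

The 34 residue classes mod 34 are the pigeonholes.
With 34 integers one could put 1 in each residue class and have no class reach 2.
The 35th integer pushes some class to 2, so 34·1 + 1 = 35.

35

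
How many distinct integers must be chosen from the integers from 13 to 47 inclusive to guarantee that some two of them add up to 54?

22

Two chosen integers sum to 54 exactly when both halves of some pair {x, 54−x} with 13 ≤ x ≤ 54−x ≤ 41 are chosen — 14 such pairs.
The remaining 7 elements (those with no distinct partner in range) can never complete a 54-sum, so the worst case takes all of them and one from each pair: 7 + 14 = 21.
Pigeonhole: the 22nd integer has to be the second member of some pair, so 21 + 1 = 22.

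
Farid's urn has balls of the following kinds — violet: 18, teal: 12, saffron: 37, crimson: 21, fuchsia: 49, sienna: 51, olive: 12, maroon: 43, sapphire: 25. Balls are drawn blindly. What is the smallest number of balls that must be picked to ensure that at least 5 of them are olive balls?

261

In the worst case for collecting olive balls, every non-olive ball comes out first.
There are 18 + 12 + 37 + 21 + 49 + 51 + 43 + 25 = 256 non-olive balls altogether.
After those, each further ball must be olive, so 256 + 5 = 261 draws guarantee 5 olive balls.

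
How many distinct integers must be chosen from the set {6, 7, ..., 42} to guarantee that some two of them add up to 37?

Group the elements by complementary pair {x, 37−x}: {6,31}, {7,30}, {8,29}, …, giving 13 two-element pairs and 11 integers whose partner 37−x falls outside [6,42].
Pigeonhole: treating each of those 24 groups as a pigeonhole, one can pick one integer per group — 24 integers — with no two summing to 37.
The 25th integer lands in an occupied pair, forcing a sum of 37.

25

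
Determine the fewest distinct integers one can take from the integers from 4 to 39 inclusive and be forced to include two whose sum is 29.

Group the elements by complementary pair {x, 29−x}: {4,25}, {5,24}, {6,23}, …, giving 11 two-element pairs and 14 integers whose partner 29−x falls outside [4,39].
Treating each of those 25 groups as a pigeonhole, one can pick one integer per group — 25 integers — with no two summing to 29.
The 26th integer lands in an occupied pair, forcing a sum of 29.

26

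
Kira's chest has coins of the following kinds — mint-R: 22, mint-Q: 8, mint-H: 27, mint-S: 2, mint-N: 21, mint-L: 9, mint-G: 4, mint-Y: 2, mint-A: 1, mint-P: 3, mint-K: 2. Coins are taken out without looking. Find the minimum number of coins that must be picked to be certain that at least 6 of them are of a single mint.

An adversary could hand out at most 5 coins per mint (6 mints run out sooner): 5 + 5 + 5 + 2 + 5 + 5 + 4 + 2 + 1 + 3 + 2 = 39 coins and still no mint has 6.
By the pigeonhole principle, one more coin lands in a mint already at 5, so 40 draws are enough and 39 are not.

40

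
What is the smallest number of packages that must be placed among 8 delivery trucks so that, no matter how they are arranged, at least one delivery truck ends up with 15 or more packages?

With 112 packages one could put exactly 14 in each of the 8 delivery trucks, and no delivery truck would reach 15.
By pigeonhole, one more package must land in a delivery truck that already has 14, giving it 15.
So 8 × 14 + 1 = 113 packages are required.

113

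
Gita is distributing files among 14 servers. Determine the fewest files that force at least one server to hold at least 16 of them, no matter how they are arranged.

211

With 210 files one could put exactly 15 in each of the 14 servers, and no server would reach 16.
One more file must land in a server that already has 15, giving it 16.
So 14 × 15 + 1 = 211 files are required.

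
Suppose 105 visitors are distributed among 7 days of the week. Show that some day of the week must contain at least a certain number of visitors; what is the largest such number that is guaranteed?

The 7 days of the week are the holes and the 105 visitors are the pigeons.
If every day of the week held at most 14 visitors, the total would be at most 7 × 14 = 98, which is less than 105.
So some day of the week holds at least ⌈105/7⌉ = 15 visitors.

15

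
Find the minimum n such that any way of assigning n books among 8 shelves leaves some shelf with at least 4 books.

25

With 24 books one could put exactly 3 in each of the 8 shelves, and no shelf would reach 4.
Pigeonhole: one more book must land in a shelf that already has 3, giving it 4.
So 8 × 3 + 1 = 25 books are required.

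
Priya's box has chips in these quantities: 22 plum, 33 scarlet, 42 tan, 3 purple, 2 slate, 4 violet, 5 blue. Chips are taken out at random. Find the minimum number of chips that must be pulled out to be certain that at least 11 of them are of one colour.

An adversary could hand out at most 10 chips per colour (4 colours run out sooner): 10 + 10 + 10 + 3 + 2 + 4 + 5 = 44 chips and still no colour has 11.
By pigeonhole, one more chip lands in a colour already at 10, so 45 draws are enough and 44 are not.

45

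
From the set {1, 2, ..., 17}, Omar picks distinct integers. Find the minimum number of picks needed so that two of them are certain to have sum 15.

A set avoiding the sum 15 can contain at most one of each pair {x, 15−x}, plus the 3 elements whose complement lies outside the range.
The integers 8, …, 17 (10 of them) are such a set: any two sum to at least 8+9 = 17 > 15.
By the pigeonhole principle, any 11th integer completes one of the 7 pairs, so 11 choices force a sum of 15.

11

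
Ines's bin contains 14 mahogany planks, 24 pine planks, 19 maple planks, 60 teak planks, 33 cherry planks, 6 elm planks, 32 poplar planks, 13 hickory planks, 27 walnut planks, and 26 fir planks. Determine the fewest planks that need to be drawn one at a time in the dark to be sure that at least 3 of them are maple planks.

238

In the worst case for collecting maple planks, every non-maple plank comes out first.
There are 14 + 24 + 60 + 33 + 6 + 32 + 13 + 27 + 26 = 235 non-maple planks altogether.
After those, each further plank must be maple, so 235 + 3 = 238 draws guarantee 3 maple planks.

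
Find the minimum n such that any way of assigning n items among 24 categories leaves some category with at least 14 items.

With 312 items one could put exactly 13 in each of the 24 categories, and no category would reach 14.
Pigeonhole: one more item must land in a category that already has 13, giving it 14.
So 24 × 13 + 1 = 313 items are required.

313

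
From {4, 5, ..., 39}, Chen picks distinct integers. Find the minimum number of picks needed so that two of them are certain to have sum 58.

Group the elements by complementary pair {x, 58−x}: {19,39}, {20,38}, {21,37}, …, giving 10 two-element pairs, the single value 29 (it cannot pair with itself since the integers are distinct), and 15 integers whose partner 58−x falls outside [4,39].
Treating each of those 26 groups as a pigeonhole, one can pick one integer per group — 26 integers — with no two summing to 58.
The 27th integer lands in an occupied pair, forcing a sum of 58.

27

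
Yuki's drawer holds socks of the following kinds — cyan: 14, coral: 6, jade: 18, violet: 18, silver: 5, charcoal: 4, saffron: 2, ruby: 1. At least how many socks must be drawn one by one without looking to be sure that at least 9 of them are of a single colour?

43

The 8 colours are the holes; the socks drawn are the pigeons.
To avoid 9 of any one colour, the worst case takes at most 8 of each colour, or every sock of a colour that has fewer than 8.
That gives 8 + 6 + 8 + 8 + 5 + 4 + 2 + 1 = 42 socks with no colour reaching 9.
The next sock forces some colour to 9, so 42 + 1 = 43.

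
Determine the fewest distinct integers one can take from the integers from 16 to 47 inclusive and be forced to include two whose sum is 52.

23

A set avoiding the sum 52 can contain at most one of each pair {x, 52−x}, plus the 12 elements whose complement lies outside the range or equal to its own complement.
The integers 26, …, 47 (22 of them) are such a set: any two sum to at least 26+27 = 53 > 52.
By pigeonhole, any 23rd integer completes one of the 10 pairs, so 23 choices force a sum of 52.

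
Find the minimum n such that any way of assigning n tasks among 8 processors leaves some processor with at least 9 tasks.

65

With 64 tasks one could put exactly 8 in each of the 8 processors, and no processor would reach 9.
By the pigeonhole principle, one more task must land in a processor that already has 8, giving it 9.
So 8 × 8 + 1 = 65 tasks are required.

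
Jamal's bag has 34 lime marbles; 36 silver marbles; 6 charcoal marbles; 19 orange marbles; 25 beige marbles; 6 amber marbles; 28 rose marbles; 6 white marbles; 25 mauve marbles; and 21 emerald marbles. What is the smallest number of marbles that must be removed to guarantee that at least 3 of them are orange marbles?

In the worst case for collecting orange marbles, every non-orange marble comes out first.
There are 34 + 36 + 6 + 25 + 6 + 28 + 6 + 25 + 21 = 187 non-orange marbles altogether.
After those, each further marble must be orange, so 187 + 3 = 190 draws guarantee 3 orange marbles.

190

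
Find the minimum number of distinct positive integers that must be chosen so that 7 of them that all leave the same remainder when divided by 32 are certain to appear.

Pigeonhole: the 32 residue classes mod 32 are the pigeonholes.
With 192 integers one could put 6 in each residue class and have no class reach 7.
The 193rd integer pushes some class to 7, so 32·6 + 1 = 193.

193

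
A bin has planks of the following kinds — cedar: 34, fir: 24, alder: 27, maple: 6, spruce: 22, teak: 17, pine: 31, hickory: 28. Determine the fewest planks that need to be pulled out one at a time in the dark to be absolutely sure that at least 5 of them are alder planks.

167

In the worst case for collecting alder planks, every non-alder plank comes out first.
There are 34 + 24 + 6 + 22 + 17 + 31 + 28 = 162 non-alder planks altogether.
After those, each further plank must be alder, so 162 + 5 = 167 draws guarantee 5 alder planks.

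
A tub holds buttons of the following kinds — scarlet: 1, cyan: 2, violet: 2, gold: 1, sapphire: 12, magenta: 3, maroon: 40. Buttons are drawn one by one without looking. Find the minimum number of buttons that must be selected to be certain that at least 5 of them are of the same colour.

Put each drawn button into a box by colour. The largest draw with every box below 5 takes min(count, 4) from each colour; colours with fewer than 4 contribute all they have.
Σ min(cᵢ, 4) = 1 + 2 + 2 + 1 + 4 + 3 + 4 = 17.
Draw number 17 + 1 = 18 must push one box to 5.

18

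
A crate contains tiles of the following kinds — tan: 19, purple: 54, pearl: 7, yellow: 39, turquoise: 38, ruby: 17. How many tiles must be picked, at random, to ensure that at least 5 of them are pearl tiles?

In the worst case for collecting pearl tiles, every non-pearl tile comes out first.
There are 19 + 54 + 39 + 38 + 17 = 167 non-pearl tiles altogether.
After those, each further tile must be pearl, so 167 + 5 = 172 draws guarantee 5 pearl tiles.

172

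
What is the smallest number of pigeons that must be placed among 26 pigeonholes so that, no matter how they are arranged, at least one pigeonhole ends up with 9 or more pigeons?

209

With 208 pigeons one could put exactly 8 in each of the 26 pigeonholes, and no pigeonhole would reach 9.
One more pigeon must land in a pigeonhole that already has 8, giving it 9.
So 26 × 8 + 1 = 209 pigeons are required.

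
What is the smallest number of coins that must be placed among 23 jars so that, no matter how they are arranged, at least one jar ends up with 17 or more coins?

With 368 coins one could put exactly 16 in each of the 23 jars, and no jar would reach 17.
One more coin must land in a jar that already has 16, giving it 17.
So 23 × 16 + 1 = 369 coins are required.

369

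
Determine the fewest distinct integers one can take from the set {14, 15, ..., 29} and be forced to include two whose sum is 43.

Group the elements by complementary pair {x, 43−x}: {14,29}, {15,28}, {16,27}, …, giving 8 two-element pairs.
Treating each of those 8 groups as a pigeonhole, one can pick one integer per group — 8 integers — with no two summing to 43.
The 9th integer lands in an occupied pair, forcing a sum of 43.

9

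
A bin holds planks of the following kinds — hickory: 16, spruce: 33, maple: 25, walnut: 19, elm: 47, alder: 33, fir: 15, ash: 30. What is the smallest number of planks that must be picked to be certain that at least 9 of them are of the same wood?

65

By pigeonhole, put each drawn plank into a box by wood. The largest draw with every box below 9 takes min(count, 8) from each wood.
Σ min(cᵢ, 8) = 8 + 8 + 8 + 8 + 8 + 8 + 8 + 8 = 64.
Draw number 64 + 1 = 65 must push one box to 9.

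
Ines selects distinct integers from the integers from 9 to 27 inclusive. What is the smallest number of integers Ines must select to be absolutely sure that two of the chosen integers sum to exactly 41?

A set avoiding the sum 41 can contain at most one of each pair {x, 41−x}, plus the 5 elements whose complement lies outside the range.
The integers 9, …, 20 (12 of them) are such a set: any two sum to at least 9+10 = 19 and at most 19+20 = 39 < 41.
Any 13th integer completes one of the 7 pairs, so 13 choices force a sum of 41.

13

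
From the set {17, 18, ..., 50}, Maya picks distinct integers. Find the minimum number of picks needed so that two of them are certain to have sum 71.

Group the elements by complementary pair {x, 71−x}: {21,50}, {22,49}, {23,48}, …, giving 15 two-element pairs and 4 integers whose partner 71−x falls outside [17,50].
By pigeonhole, treating each of those 19 groups as a pigeonhole, one can pick one integer per group — 19 integers — with no two summing to 71.
The 20th integer lands in an occupied pair, forcing a sum of 71.

20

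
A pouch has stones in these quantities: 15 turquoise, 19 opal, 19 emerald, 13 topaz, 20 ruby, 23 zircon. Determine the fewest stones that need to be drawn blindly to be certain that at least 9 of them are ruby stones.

In the worst case for collecting ruby stones, every non-ruby stone comes out first.
There are 15 + 19 + 19 + 13 + 23 = 89 non-ruby stones altogether.
After those, each further stone must be ruby, so 89 + 9 = 98 draws guarantee 9 ruby stones.

98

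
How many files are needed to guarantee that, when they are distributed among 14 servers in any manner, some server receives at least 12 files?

155

With 154 files one could put exactly 11 in each of the 14 servers, and no server would reach 12.
One more file must land in a server that already has 11, giving it 12.
So 14 × 11 + 1 = 155 files are required.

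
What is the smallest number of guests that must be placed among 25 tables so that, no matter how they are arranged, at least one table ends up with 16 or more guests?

With 375 guests one could put exactly 15 in each of the 25 tables, and no table would reach 16.
Pigeonhole: one more guest must land in a table that already has 15, giving it 16.
So 25 × 15 + 1 = 376 guests are required.

376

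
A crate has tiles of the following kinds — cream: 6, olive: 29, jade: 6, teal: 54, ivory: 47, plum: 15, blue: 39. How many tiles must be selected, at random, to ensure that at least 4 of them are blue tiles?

161

In the worst case for collecting blue tiles, every non-blue tile comes out first.
There are 6 + 29 + 6 + 54 + 47 + 15 = 157 non-blue tiles altogether.
After those, each further tile must be blue, so 157 + 4 = 161 draws guarantee 4 blue tiles.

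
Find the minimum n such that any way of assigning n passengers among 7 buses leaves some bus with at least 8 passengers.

50

With 49 passengers one could put exactly 7 in each of the 7 buses, and no bus would reach 8.
By the pigeonhole principle, one more passenger must land in a bus that already has 7, giving it 8.
So 7 × 7 + 1 = 50 passengers are required.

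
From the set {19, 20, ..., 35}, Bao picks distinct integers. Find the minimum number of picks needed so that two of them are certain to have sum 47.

Two chosen integers sum to 47 exactly when both halves of some pair {x, 47−x} with 19 ≤ x ≤ 47−x ≤ 28 are chosen — 5 such pairs.
The remaining 7 elements (those with no distinct partner in range) can never complete a 47-sum, so the worst case takes all of them and one from each pair: 7 + 5 = 12.
By pigeonhole, the 13th integer has to be the second member of some pair, so 12 + 1 = 13.

13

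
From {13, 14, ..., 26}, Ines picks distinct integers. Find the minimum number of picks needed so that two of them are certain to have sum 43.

10

A set avoiding the sum 43 can contain at most one of each pair {x, 43−x}, plus the 4 elements whose complement lies outside the range.
The integers 13, …, 21 (9 of them) are such a set: any two sum to at least 13+14 = 27 and at most 20+21 = 41 < 43.
Any 10th integer completes one of the 5 pairs, so 10 choices force a sum of 43.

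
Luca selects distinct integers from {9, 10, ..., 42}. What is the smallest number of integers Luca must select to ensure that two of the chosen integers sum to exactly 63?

Group the elements by complementary pair {x, 63−x}: {21,42}, {22,41}, {23,40}, …, giving 11 two-element pairs and 12 integers whose partner 63−x falls outside [9,42].
By pigeonhole, treating each of those 23 groups as a pigeonhole, one can pick one integer per group — 23 integers — with no two summing to 63.
The 24th integer lands in an occupied pair, forcing a sum of 63.

24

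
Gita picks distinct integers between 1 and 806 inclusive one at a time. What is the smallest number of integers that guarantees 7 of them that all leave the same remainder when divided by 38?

The 38 residue classes mod 38 are the pigeonholes.
With 228 integers one could put 6 in each residue class and have no class reach 7.
The 229th integer pushes some class to 7, so 38·6 + 1 = 229.

229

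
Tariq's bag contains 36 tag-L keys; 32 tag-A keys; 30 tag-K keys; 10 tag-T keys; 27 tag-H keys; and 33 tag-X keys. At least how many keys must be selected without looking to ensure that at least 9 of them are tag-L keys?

In the worst case for collecting tag-L keys, every non-tag-L key comes out first.
There are 32 + 30 + 10 + 27 + 33 = 132 non-tag-L keys altogether.
After those, each further key must be tag-L, so 132 + 9 = 141 draws guarantee 9 tag-L keys.

141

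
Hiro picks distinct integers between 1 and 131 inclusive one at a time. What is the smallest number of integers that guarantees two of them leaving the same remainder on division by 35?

The 35 residue classes mod 35 are the pigeonholes.
With 35 integers one could put 1 in each residue class and have no class reach 2.
The 36th integer pushes some class to 2, so 35·1 + 1 = 36.

36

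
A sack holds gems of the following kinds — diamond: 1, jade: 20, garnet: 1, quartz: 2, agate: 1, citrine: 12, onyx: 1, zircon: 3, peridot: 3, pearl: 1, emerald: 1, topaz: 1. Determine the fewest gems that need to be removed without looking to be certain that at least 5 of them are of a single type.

24

Pigeonhole: the 12 types are the holes; the gems drawn are the pigeons.
To avoid 5 of any one type, the worst case takes at most 4 of each type, or every gem of a type that has fewer than 4.
That gives 1 + 4 + 1 + 2 + 1 + 4 + 1 + 3 + 3 + 1 + 1 + 1 = 23 gems with no type reaching 5.
The next gem forces some type to 5, so 23 + 1 = 24.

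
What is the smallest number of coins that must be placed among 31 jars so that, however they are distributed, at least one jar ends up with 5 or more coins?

125

With 124 coins one could put exactly 4 in each of the 31 jars, and no jar would reach 5.
By pigeonhole, one more coin must land in a jar that already has 4, giving it 5.
So 31 × 4 + 1 = 125 coins are required.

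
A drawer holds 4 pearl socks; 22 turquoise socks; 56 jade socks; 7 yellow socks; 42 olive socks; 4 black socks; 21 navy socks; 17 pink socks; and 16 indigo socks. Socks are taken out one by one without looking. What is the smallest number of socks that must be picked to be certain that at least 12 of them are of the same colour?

82

An adversary could hand out at most 11 socks per colour (pearl, yellow, black run out sooner): 4 + 11 + 11 + 7 + 11 + 4 + 11 + 11 + 11 = 81 socks and still no colour has 12.
By the pigeonhole principle, one more sock lands in a colour already at 11, so 82 draws are enough and 81 are not.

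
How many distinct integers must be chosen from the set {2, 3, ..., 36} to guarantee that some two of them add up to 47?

Group the elements by complementary pair {x, 47−x}: {11,36}, {12,35}, {13,34}, …, giving 13 two-element pairs and 9 integers whose partner 47−x falls outside [2,36].
By pigeonhole, treating each of those 22 groups as a pigeonhole, one can pick one integer per group — 22 integers — with no two summing to 47.
The 23rd integer lands in an occupied pair, forcing a sum of 47.

23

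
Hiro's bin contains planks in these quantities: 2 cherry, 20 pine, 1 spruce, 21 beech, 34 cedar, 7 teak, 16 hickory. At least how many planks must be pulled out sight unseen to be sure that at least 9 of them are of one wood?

43

Put each drawn plank into a box by wood. The largest draw with every box below 9 takes min(count, 8) from each wood; woods with fewer than 8 contribute all they have.
Σ min(cᵢ, 8) = 2 + 8 + 1 + 8 + 8 + 7 + 8 = 42.
Draw number 42 + 1 = 43 must push one box to 9.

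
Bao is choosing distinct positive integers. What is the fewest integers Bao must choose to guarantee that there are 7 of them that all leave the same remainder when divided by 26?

157

The 26 residue classes mod 26 are the pigeonholes.
With 156 integers one could put 6 in each residue class and have no class reach 7.
The 157th integer pushes some class to 7, so 26·6 + 1 = 157.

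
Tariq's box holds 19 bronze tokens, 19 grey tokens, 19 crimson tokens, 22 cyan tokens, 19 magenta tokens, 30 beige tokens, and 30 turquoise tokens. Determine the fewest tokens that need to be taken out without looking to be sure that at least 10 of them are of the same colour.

64

The 7 colours are the holes; the tokens drawn are the pigeons.
To avoid 10 of any one colour, the worst case takes at most 9 of each colour.
That gives 9 + 9 + 9 + 9 + 9 + 9 + 9 = 63 tokens with no colour reaching 10.
The next token forces some colour to 10, so 63 + 1 = 64.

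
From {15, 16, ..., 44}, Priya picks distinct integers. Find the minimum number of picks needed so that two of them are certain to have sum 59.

16

A set avoiding the sum 59 can contain at most one of each pair {x, 59−x}.
The integers 30, …, 44 (15 of them) are such a set: any two sum to at least 30+31 = 61 > 59.
Pigeonhole: any 16th integer completes one of the 15 pairs, so 16 choices force a sum of 59.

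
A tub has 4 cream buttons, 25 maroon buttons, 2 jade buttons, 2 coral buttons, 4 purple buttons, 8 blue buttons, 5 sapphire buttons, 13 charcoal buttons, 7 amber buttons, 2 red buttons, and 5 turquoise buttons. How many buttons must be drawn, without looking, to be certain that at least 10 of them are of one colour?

58

Pigeonhole: the 11 colours are the holes; the buttons drawn are the pigeons.
To avoid 10 of any one colour, the worst case takes at most 9 of each colour, or every button of a colour that has fewer than 9.
That gives 4 + 9 + 2 + 2 + 4 + 8 + 5 + 9 + 7 + 2 + 5 = 57 buttons with no colour reaching 10.
The next button forces some colour to 10, so 57 + 1 = 58.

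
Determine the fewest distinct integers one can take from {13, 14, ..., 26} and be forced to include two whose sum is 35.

10

Two chosen integers sum to 35 exactly when both halves of some pair {x, 35−x} with 13 ≤ x ≤ 35−x ≤ 22 are chosen — 5 such pairs.
The remaining 4 elements (those with no distinct partner in range) can never complete a 35-sum, so the worst case takes all of them and one from each pair: 4 + 5 = 9.
By pigeonhole, the 10th integer has to be the second member of some pair, so 9 + 1 = 10.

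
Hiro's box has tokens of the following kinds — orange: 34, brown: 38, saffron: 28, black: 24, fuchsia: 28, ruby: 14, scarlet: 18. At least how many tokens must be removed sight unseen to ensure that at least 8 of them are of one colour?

50

An adversary could hand out at most 7 tokens per colour: 7 + 7 + 7 + 7 + 7 + 7 + 7 = 49 tokens and still no colour has 8.
By pigeonhole, one more token lands in a colour already at 7, so 50 draws are enough and 49 are not.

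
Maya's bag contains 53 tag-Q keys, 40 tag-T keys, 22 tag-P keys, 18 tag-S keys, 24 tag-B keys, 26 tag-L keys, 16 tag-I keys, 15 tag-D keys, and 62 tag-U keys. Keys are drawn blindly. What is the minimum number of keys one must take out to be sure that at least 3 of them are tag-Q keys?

226

In the worst case for collecting tag-Q keys, every non-tag-Q key comes out first.
There are 40 + 22 + 18 + 24 + 26 + 16 + 15 + 62 = 223 non-tag-Q keys altogether.
After those, each further key must be tag-Q, so 223 + 3 = 226 draws guarantee 3 tag-Q keys.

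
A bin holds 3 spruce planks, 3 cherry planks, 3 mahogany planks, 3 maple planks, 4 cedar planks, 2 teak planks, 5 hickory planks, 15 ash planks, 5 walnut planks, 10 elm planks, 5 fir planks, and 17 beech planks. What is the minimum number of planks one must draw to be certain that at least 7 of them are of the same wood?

52

An adversary could hand out at most 6 planks per wood (9 woods run out sooner): 3 + 3 + 3 + 3 + 4 + 2 + 5 + 6 + 5 + 6 + 5 + 6 = 51 planks and still no wood has 7.
By pigeonhole, one more plank lands in a wood already at 6, so 52 draws are enough and 51 are not.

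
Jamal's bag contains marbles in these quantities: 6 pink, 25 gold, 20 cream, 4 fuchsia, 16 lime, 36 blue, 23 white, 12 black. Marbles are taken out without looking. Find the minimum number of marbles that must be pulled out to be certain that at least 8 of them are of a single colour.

Pigeonhole: put each drawn marble into a box by colour. The largest draw with every box below 8 takes min(count, 7) from each colour; colours with fewer than 7 contribute all they have.
Σ min(cᵢ, 7) = 6 + 7 + 7 + 4 + 7 + 7 + 7 + 7 = 52.
Draw number 52 + 1 = 53 must push one box to 8.

53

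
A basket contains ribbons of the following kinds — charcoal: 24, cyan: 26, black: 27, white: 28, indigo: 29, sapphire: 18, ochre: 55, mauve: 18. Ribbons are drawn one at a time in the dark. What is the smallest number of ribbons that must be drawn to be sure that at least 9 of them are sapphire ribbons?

216

In the worst case for collecting sapphire ribbons, every non-sapphire ribbon comes out first.
There are 24 + 26 + 27 + 28 + 29 + 55 + 18 = 207 non-sapphire ribbons altogether.
After those, each further ribbon must be sapphire, so 207 + 9 = 216 draws guarantee 9 sapphire ribbons.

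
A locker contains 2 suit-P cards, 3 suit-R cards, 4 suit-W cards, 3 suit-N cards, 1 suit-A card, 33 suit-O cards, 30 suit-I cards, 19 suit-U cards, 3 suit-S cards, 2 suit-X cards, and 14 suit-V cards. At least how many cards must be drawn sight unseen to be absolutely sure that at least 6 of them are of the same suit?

39

By the pigeonhole principle, put each drawn card into a box by suit. The largest draw with every box below 6 takes min(count, 5) from each suit; suits with fewer than 5 contribute all they have.
Σ min(cᵢ, 5) = 2 + 3 + 4 + 3 + 1 + 5 + 5 + 5 + 3 + 2 + 5 = 38.
Draw number 38 + 1 = 39 must push one box to 6.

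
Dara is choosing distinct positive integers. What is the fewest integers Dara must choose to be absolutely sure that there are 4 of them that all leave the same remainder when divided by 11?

34

Pigeonhole: the 11 residue classes mod 11 are the pigeonholes.
With 33 integers one could put 3 in each residue class and have no class reach 4.
The 34th integer pushes some class to 4, so 11·3 + 1 = 34.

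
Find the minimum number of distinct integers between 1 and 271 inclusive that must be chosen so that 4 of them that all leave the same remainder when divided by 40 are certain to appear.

By pigeonhole, the 40 residue classes mod 40 are the pigeonholes.
With 120 integers one could put 3 in each residue class and have no class reach 4.
The 121st integer pushes some class to 4, so 40·3 + 1 = 121.

121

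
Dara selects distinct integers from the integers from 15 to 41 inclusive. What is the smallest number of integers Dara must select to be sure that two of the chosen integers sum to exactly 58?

Group the elements by complementary pair {x, 58−x}: {17,41}, {18,40}, {19,39}, …, giving 12 two-element pairs, the single value 29 (it cannot pair with itself since the integers are distinct), and 2 integers whose partner 58−x falls outside [15,41].
Pigeonhole: treating each of those 15 groups as a pigeonhole, one can pick one integer per group — 15 integers — with no two summing to 58.
The 16th integer lands in an occupied pair, forcing a sum of 58.

16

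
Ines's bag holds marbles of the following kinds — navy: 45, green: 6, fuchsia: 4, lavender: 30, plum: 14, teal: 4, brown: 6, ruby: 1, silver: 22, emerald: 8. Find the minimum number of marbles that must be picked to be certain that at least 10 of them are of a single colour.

66

An adversary could hand out at most 9 marbles per colour (6 colours run out sooner): 9 + 6 + 4 + 9 + 9 + 4 + 6 + 1 + 9 + 8 = 65 marbles and still no colour has 10.
One more marble lands in a colour already at 9, so 66 draws are enough and 65 are not.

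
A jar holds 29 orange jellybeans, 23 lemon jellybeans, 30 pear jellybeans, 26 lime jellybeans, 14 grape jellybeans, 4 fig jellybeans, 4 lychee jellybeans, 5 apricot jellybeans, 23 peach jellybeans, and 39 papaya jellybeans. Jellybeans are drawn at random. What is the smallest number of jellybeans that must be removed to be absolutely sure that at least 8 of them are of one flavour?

63

An adversary could hand out at most 7 jellybeans per flavour (fig, lychee, apricot run out sooner): 7 + 7 + 7 + 7 + 7 + 4 + 4 + 5 + 7 + 7 = 62 jellybeans and still no flavour has 8.
Pigeonhole: one more jellybean lands in a flavour already at 7, so 63 draws are enough and 62 are not.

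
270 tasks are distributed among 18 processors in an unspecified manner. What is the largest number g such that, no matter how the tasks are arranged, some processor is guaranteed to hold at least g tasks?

15

By pigeonhole, the 18 processors are the holes and the 270 tasks are the pigeons.
If every processor held at most 14 tasks, the total would be at most 18 × 14 = 252, which is less than 270.
So some processor holds at least ⌈270/18⌉ = 15 tasks.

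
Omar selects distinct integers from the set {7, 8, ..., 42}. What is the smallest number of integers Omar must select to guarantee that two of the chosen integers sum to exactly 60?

A set avoiding the sum 60 can contain at most one of each pair {x, 60−x}, plus the 12 elements whose complement lies outside the range or equal to its own complement.
The integers 7, …, 30 (24 of them) are such a set: any two sum to at least 7+8 = 15 and at most 29+30 = 59 < 60.
Any 25th integer completes one of the 12 pairs, so 25 choices force a sum of 60.

25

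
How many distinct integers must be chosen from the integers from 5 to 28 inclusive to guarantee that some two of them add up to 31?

14

Two chosen integers sum to 31 exactly when both halves of some pair {x, 31−x} with 5 ≤ x ≤ 31−x ≤ 26 are chosen — 11 such pairs.
The remaining 2 elements (those with no distinct partner in range) can never complete a 31-sum, so the worst case takes all of them and one from each pair: 2 + 11 = 13.
By pigeonhole, the 14th integer has to be the second member of some pair, so 13 + 1 = 14.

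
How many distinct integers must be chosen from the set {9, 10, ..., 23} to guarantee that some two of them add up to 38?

12

A set avoiding the sum 38 can contain at most one of each pair {x, 38−x}, plus the 7 elements whose complement lies outside the range or equal to its own complement.
The integers 9, …, 19 (11 of them) are such a set: any two sum to at least 9+10 = 19 and at most 18+19 = 37 < 38.
By pigeonhole, any 12th integer completes one of the 4 pairs, so 12 choices force a sum of 38.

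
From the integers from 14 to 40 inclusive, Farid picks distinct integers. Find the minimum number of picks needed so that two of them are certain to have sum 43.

Group the elements by complementary pair {x, 43−x}: {14,29}, {15,28}, {16,27}, …, giving 8 two-element pairs and 11 integers whose partner 43−x falls outside [14,40].
Pigeonhole: treating each of those 19 groups as a pigeonhole, one can pick one integer per group — 19 integers — with no two summing to 43.
The 20th integer lands in an occupied pair, forcing a sum of 43.

20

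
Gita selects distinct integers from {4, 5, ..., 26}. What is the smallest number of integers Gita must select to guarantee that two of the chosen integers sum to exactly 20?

18

A set avoiding the sum 20 can contain at most one of each pair {x, 20−x}, plus the 11 elements whose complement lies outside the range or equal to its own complement.
The integers 10, …, 26 (17 of them) are such a set: any two sum to at least 10+11 = 21 > 20.
By the pigeonhole principle, any 18th integer completes one of the 6 pairs, so 18 choices force a sum of 20.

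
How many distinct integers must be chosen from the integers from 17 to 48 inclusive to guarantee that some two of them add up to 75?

22

Two chosen integers sum to 75 exactly when both halves of some pair {x, 75−x} with 27 ≤ x ≤ 75−x ≤ 48 are chosen — 11 such pairs.
The remaining 10 elements (those with no distinct partner in range) can never complete a 75-sum, so the worst case takes all of them and one from each pair: 10 + 11 = 21.
By the pigeonhole principle, the 22nd integer has to be the second member of some pair, so 21 + 1 = 22.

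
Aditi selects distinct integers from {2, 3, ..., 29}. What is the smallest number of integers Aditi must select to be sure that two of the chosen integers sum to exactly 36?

Group the elements by complementary pair {x, 36−x}: {7,29}, {8,28}, {9,27}, …, giving 11 two-element pairs, the single value 18 (it cannot pair with itself since the integers are distinct), and 5 integers whose partner 36−x falls outside [2,29].
Treating each of those 17 groups as a pigeonhole, one can pick one integer per group — 17 integers — with no two summing to 36.
The 18th integer lands in an occupied pair, forcing a sum of 36.

18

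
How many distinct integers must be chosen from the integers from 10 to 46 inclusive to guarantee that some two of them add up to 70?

Group the elements by complementary pair {x, 70−x}: {24,46}, {25,45}, {26,44}, …, giving 11 two-element pairs; the single value 35 (it cannot pair with itself since the integers are distinct); and 14 integers whose partner 70−x falls outside [10,46].
Pigeonhole: treating each of those 26 groups as a pigeonhole, one can pick one integer per group — 26 integers — with no two summing to 70.
The 27th integer lands in an occupied pair, forcing a sum of 70.

27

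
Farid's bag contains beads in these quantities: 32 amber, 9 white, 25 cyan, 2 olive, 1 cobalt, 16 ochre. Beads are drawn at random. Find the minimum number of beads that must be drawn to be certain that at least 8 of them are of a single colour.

By pigeonhole, put each drawn bead into a box by colour. The largest draw with every box below 8 takes min(count, 7) from each colour; colours with fewer than 7 contribute all they have.
Σ min(cᵢ, 7) = 7 + 7 + 7 + 2 + 1 + 7 = 31.
Draw number 31 + 1 = 32 must push one box to 8.

32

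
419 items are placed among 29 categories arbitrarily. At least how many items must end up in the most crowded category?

The 29 categories are the holes and the 419 items are the pigeons.
If every category held at most 14 items, the total would be at most 29 × 14 = 406, which is less than 419.
So some category holds at least ⌈419/29⌉ = 15 items.

15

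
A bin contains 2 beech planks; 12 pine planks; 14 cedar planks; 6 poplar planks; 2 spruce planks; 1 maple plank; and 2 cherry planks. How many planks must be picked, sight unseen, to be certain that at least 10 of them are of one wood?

32

An adversary could hand out at most 9 planks per wood (5 woods run out sooner): 2 + 9 + 9 + 6 + 2 + 1 + 2 = 31 planks and still no wood has 10.
Pigeonhole: one more plank lands in a wood already at 9, so 32 draws are enough and 31 are not.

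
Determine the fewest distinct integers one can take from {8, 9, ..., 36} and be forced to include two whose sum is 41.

17

Two chosen integers sum to 41 exactly when both halves of some pair {x, 41−x} with 8 ≤ x ≤ 41−x ≤ 33 are chosen — 13 such pairs.
The remaining 3 elements (those with no distinct partner in range) can never complete a 41-sum, so the worst case takes all of them and one from each pair: 3 + 13 = 16.
By the pigeonhole principle, the 17th integer has to be the second member of some pair, so 16 + 1 = 17.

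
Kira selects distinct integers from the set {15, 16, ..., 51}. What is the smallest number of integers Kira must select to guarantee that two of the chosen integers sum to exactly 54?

26

A set avoiding the sum 54 can contain at most one of each pair {x, 54−x}, plus the 13 elements whose complement lies outside the range or equal to its own complement.
The integers 27, …, 51 (25 of them) are such a set: any two sum to at least 27+28 = 55 > 54.
Any 26th integer completes one of the 12 pairs, so 26 choices force a sum of 54.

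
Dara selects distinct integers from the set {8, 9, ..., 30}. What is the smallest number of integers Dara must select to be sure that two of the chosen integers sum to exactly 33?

Two chosen integers sum to 33 exactly when both halves of some pair {x, 33−x} with 8 ≤ x ≤ 33−x ≤ 25 are chosen — 9 such pairs.
The remaining 5 elements (those with no distinct partner in range) can never complete a 33-sum, so the worst case takes all of them and one from each pair: 5 + 9 = 14.
By the pigeonhole principle, the 15th integer has to be the second member of some pair, so 14 + 1 = 15.

15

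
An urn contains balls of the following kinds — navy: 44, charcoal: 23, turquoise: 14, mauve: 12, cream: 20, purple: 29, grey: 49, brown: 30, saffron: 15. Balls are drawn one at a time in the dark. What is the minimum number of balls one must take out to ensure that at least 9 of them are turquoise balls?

In the worst case for collecting turquoise balls, every non-turquoise ball comes out first.
There are 44 + 23 + 12 + 20 + 29 + 49 + 30 + 15 = 222 non-turquoise balls altogether.
After those, each further ball must be turquoise, so 222 + 9 = 231 draws guarantee 9 turquoise balls.

231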